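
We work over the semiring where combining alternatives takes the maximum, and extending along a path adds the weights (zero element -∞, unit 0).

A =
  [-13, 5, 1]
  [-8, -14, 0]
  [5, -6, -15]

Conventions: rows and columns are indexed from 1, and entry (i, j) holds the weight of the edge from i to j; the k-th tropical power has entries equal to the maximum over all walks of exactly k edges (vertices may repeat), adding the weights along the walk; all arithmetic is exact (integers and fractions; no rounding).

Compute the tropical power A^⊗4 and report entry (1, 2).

A^⊗2:
  [6, -5, 5]
  [5, -3, -7]
  [-8, 10, 6]
A^⊗3:
  [10, 11, 7]
  [-2, 10, 6]
  [11, 0, 10]
A^⊗4:
  [12, 15, 11]
  [11, 3, 10]
  [15, 16, 12]
Key observation: the optimum is the walk 1->2->3->1->2, with weight 5 + 0 + 5 + 5 = 15.
Optimal value attained by: walk 1->2->3->1->2.
Answer: (A^⊗4)[1][2] = 15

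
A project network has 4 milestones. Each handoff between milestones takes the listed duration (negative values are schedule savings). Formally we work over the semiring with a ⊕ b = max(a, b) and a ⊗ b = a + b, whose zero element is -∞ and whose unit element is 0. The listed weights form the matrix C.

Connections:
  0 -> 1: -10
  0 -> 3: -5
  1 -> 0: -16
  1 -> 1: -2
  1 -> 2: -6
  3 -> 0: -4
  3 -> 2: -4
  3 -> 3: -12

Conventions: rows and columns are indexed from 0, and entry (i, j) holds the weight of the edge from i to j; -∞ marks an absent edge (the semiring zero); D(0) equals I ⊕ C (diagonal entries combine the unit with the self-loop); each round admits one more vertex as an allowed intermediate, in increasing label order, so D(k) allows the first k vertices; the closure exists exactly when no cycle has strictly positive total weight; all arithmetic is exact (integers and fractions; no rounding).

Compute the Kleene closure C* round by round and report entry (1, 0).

D(0):
  [0, -10, -∞, -5]
  [-16, 0, -6, -∞]
  [-∞, -∞, 0, -∞]
  [-4, -∞, -4, 0]
D(1):
  [0, -10, -∞, -5]
  [-16, 0, -6, -21]
  [-∞, -∞, 0, -∞]
  [-4, -14, -4, 0]
D(2):
  [0, -10, -16, -5]
  [-16, 0, -6, -21]
  [-∞, -∞, 0, -∞]
  [-4, -14, -4, 0]
D(3):
  [0, -10, -16, -5]
  [-16, 0, -6, -21]
  [-∞, -∞, 0, -∞]
  [-4, -14, -4, 0]
D(4):
  [0, -10, -9, -5]
  [-16, 0, -6, -21]
  [-∞, -∞, 0, -∞]
  [-4, -14, -4, 0]
Answer: C*[1][0] = -16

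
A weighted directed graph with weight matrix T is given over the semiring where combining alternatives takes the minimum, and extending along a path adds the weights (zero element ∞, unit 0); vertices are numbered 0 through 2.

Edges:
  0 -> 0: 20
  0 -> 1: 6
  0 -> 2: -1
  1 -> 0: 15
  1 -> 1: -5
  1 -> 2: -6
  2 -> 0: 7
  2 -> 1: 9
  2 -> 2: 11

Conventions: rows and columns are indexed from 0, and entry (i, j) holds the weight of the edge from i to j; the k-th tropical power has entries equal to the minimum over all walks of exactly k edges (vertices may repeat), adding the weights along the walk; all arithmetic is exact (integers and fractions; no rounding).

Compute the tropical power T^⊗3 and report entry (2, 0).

T^⊗2:
  [6, 1, 0]
  [1, -10, -11]
  [18, 4, 3]
T^⊗3:
  [7, -4, -5]
  [-4, -15, -16]
  [10, -1, -2]
Key observation: the optimum is the walk 2->1->2->0, with weight 9 + (-6) + 7 = 10.
Optimal value attained by: walk 2->1->2->0.
Answer: (T^⊗3)[2][0] = 10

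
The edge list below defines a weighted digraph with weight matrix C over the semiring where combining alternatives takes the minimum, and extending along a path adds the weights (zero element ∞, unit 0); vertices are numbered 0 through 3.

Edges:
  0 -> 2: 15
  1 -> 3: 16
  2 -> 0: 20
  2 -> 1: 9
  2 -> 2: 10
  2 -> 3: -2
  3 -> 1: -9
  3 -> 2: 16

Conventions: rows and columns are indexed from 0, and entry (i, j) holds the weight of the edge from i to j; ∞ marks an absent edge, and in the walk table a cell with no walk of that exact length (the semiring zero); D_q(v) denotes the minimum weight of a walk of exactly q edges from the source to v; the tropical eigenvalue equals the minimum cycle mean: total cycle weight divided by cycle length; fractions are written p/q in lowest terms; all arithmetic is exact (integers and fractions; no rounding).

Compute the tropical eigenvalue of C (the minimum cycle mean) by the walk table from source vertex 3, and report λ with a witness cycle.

q=0: [∞, ∞, ∞, 0]
q=1: [∞, -9, 16, ∞]
q=2: [36, 25, 26, 7]
q=3: [46, -2, 23, 24]
q=4: [43, 15, 33, 14]
Optimal cycle mean attained by: cycle 1->3->1, total 16 + (-9), length 2.
Answer: λ = 7/2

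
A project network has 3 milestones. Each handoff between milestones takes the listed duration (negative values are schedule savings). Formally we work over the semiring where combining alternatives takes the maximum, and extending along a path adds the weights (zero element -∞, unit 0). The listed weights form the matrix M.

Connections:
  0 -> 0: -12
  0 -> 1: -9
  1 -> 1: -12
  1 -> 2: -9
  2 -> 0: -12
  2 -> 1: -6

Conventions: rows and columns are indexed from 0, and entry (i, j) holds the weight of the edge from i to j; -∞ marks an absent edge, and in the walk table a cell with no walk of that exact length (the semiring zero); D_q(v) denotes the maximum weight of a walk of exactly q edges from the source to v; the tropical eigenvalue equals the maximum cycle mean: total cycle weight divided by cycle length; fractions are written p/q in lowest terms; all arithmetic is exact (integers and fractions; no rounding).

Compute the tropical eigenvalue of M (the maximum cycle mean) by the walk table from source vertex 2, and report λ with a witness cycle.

q=0: [-∞, -∞, 0]
q=1: [-12, -6, -∞]
q=2: [-24, -18, -15]
q=3: [-27, -21, -27]
Optimal cycle mean attained by: cycle 1->2->1, total (-9) + (-6), length 2.
Answer: λ = -15/2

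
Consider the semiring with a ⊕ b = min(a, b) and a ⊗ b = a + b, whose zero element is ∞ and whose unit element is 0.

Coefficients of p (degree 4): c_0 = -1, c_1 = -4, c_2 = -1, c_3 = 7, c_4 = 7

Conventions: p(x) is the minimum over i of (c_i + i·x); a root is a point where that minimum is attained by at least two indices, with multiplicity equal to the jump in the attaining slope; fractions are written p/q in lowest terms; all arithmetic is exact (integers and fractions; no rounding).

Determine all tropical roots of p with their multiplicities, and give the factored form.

hull edge (i=0, c=-1) to (i=1, c=-4): slope -3, span 1
hull edge (i=1, c=-4) to (i=2, c=-1): slope 3, span 1
hull edge (i=2, c=-1) to (i=4, c=7): slope 4, span 2
Factored form: p(x) = 7 ⊗ (x ⊕ (-4)) ⊗ (x ⊕ (-4)) ⊗ (x ⊕ (-3)) ⊗ (x ⊕ 3)
Answer: roots = -4 (mult 2), -3 (mult 1), 3 (mult 1)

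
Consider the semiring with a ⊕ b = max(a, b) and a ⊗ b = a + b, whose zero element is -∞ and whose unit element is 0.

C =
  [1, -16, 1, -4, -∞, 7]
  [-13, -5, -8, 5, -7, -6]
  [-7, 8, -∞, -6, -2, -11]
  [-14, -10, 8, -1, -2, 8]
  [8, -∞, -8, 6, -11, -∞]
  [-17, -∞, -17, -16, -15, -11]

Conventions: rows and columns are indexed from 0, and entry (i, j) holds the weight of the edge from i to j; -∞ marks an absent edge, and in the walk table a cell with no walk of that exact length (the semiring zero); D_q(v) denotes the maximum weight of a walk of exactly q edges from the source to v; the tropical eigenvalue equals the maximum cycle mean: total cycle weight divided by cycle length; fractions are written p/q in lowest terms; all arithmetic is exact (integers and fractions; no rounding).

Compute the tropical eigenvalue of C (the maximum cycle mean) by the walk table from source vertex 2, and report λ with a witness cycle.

q=0: [-∞, -∞, 0, -∞, -∞, -∞]
q=1: [-7, 8, -∞, -6, -2, -11]
q=2: [6, 3, 2, 13, 1, 2]
q=3: [9, 10, 21, 12, 11, 21]
q=4: [19, 29, 20, 17, 19, 20]
q=5: [27, 28, 25, 34, 22, 26]
q=6: [30, 33, 42, 33, 32, 42]
Optimal cycle mean attained by: cycle 1->3->2->1, total 5 + 8 + 8, length 3.
Answer: λ = 7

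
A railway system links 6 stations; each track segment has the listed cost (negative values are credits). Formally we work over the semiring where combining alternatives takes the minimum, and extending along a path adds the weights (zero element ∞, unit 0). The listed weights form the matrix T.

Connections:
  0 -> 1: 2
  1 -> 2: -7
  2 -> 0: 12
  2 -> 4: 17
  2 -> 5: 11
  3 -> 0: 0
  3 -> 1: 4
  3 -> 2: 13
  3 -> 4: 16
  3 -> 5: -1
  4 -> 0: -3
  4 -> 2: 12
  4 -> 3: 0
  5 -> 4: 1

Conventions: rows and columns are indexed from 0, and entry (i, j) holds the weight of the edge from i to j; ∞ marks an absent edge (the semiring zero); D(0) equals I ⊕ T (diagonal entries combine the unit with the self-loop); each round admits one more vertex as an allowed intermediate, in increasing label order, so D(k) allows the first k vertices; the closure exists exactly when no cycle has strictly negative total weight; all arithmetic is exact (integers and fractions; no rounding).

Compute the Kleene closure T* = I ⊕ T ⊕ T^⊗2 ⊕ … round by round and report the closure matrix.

D(0):
  [0, 2, ∞, ∞, ∞, ∞]
  [∞, 0, -7, ∞, ∞, ∞]
  [12, ∞, 0, ∞, 17, 11]
  [0, 4, 13, 0, 16, -1]
  [-3, ∞, 12, 0, 0, ∞]
  [∞, ∞, ∞, ∞, 1, 0]
D(1):
  [0, 2, ∞, ∞, ∞, ∞]
  [∞, 0, -7, ∞, ∞, ∞]
  [12, 14, 0, ∞, 17, 11]
  [0, 2, 13, 0, 16, -1]
  [-3, -1, 12, 0, 0, ∞]
  [∞, ∞, ∞, ∞, 1, 0]
D(2):
  [0, 2, -5, ∞, ∞, ∞]
  [∞, 0, -7, ∞, ∞, ∞]
  [12, 14, 0, ∞, 17, 11]
  [0, 2, -5, 0, 16, -1]
  [-3, -1, -8, 0, 0, ∞]
  [∞, ∞, ∞, ∞, 1, 0]
D(3):
  [0, 2, -5, ∞, 12, 6]
  [5, 0, -7, ∞, 10, 4]
  [12, 14, 0, ∞, 17, 11]
  [0, 2, -5, 0, 12, -1]
  [-3, -1, -8, 0, 0, 3]
  [∞, ∞, ∞, ∞, 1, 0]
D(4):
  [0, 2, -5, ∞, 12, 6]
  [5, 0, -7, ∞, 10, 4]
  [12, 14, 0, ∞, 17, 11]
  [0, 2, -5, 0, 12, -1]
  [-3, -1, -8, 0, 0, -1]
  [∞, ∞, ∞, ∞, 1, 0]
D(5):
  [0, 2, -5, 12, 12, 6]
  [5, 0, -7, 10, 10, 4]
  [12, 14, 0, 17, 17, 11]
  [0, 2, -5, 0, 12, -1]
  [-3, -1, -8, 0, 0, -1]
  [-2, 0, -7, 1, 1, 0]
D(6):
  [0, 2, -5, 7, 7, 6]
  [2, 0, -7, 5, 5, 4]
  [9, 11, 0, 12, 12, 11]
  [-3, -1, -8, 0, 0, -1]
  [-3, -1, -8, 0, 0, -1]
  [-2, 0, -7, 1, 1, 0]
Answer: T* = [[0, 2, -5, 7, 7, 6], [2, 0, -7, 5, 5, 4], [9, 11, 0, 12, 12, 11], [-3, -1, -8, 0, 0, -1], [-3, -1, -8, 0, 0, -1], [-2, 0, -7, 1, 1, 0]]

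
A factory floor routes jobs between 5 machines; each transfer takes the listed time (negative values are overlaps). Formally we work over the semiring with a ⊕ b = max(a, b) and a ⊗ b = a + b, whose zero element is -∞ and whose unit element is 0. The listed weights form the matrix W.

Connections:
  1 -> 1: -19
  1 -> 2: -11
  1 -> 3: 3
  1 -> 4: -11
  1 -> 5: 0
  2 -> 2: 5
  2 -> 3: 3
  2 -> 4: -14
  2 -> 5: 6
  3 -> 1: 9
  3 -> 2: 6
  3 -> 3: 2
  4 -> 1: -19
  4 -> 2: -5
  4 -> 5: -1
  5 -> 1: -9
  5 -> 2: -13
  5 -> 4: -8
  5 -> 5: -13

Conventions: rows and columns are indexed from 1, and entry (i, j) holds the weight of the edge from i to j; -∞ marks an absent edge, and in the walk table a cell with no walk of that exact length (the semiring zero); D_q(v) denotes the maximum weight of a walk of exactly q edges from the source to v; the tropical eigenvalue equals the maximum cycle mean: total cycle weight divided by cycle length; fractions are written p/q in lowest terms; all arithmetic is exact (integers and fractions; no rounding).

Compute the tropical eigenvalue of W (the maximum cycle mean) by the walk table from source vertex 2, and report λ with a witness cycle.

q=0: [-∞, 0, -∞, -∞, -∞]
q=1: [-∞, 5, 3, -14, 6]
q=2: [12, 10, 8, -2, 11]
q=3: [17, 15, 15, 3, 16]
q=4: [24, 21, 20, 8, 21]
q=5: [29, 26, 27, 13, 27]
Optimal cycle mean attained by: cycle 1->3->1, total 3 + 9, length 2.
Answer: λ = 6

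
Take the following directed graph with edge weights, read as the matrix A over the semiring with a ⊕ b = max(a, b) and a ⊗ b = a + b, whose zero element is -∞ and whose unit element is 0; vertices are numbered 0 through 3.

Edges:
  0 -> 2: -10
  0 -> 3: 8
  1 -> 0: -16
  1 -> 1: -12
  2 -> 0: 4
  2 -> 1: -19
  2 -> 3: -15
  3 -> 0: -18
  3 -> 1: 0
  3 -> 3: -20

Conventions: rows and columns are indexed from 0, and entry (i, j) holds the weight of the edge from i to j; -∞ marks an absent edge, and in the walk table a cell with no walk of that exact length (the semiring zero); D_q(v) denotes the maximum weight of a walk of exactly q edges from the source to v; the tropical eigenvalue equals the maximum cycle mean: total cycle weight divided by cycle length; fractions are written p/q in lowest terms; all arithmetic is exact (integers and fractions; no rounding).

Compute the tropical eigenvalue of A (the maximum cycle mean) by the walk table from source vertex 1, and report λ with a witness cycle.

q=0: [-∞, 0, -∞, -∞]
q=1: [-16, -12, -∞, -∞]
q=2: [-28, -24, -26, -8]
q=3: [-22, -8, -38, -20]
q=4: [-24, -20, -32, -14]
Optimal cycle mean attained by: cycle 0->3->1->0, total 8 + 0 + (-16), length 3.
Answer: λ = -8/3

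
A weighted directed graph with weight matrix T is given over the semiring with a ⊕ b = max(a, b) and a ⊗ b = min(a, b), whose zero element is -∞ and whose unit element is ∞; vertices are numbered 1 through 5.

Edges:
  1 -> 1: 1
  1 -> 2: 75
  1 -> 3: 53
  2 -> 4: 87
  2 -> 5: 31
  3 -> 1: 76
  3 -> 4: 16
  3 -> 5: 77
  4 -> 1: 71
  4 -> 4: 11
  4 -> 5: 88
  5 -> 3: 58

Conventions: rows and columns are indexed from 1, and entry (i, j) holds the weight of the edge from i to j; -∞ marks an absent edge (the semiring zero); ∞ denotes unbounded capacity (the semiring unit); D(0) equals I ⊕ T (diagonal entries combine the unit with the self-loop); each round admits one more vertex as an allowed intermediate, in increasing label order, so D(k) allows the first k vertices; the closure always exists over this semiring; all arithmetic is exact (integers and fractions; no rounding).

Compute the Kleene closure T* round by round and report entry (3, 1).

D(0):
  [∞, 75, 53, -∞, -∞]
  [-∞, ∞, -∞, 87, 31]
  [76, -∞, ∞, 16, 77]
  [71, -∞, -∞, ∞, 88]
  [-∞, -∞, 58, -∞, ∞]
D(1):
  [∞, 75, 53, -∞, -∞]
  [-∞, ∞, -∞, 87, 31]
  [76, 75, ∞, 16, 77]
  [71, 71, 53, ∞, 88]
  [-∞, -∞, 58, -∞, ∞]
D(2):
  [∞, 75, 53, 75, 31]
  [-∞, ∞, -∞, 87, 31]
  [76, 75, ∞, 75, 77]
  [71, 71, 53, ∞, 88]
  [-∞, -∞, 58, -∞, ∞]
D(3):
  [∞, 75, 53, 75, 53]
  [-∞, ∞, -∞, 87, 31]
  [76, 75, ∞, 75, 77]
  [71, 71, 53, ∞, 88]
  [58, 58, 58, 58, ∞]
D(4):
  [∞, 75, 53, 75, 75]
  [71, ∞, 53, 87, 87]
  [76, 75, ∞, 75, 77]
  [71, 71, 53, ∞, 88]
  [58, 58, 58, 58, ∞]
D(5):
  [∞, 75, 58, 75, 75]
  [71, ∞, 58, 87, 87]
  [76, 75, ∞, 75, 77]
  [71, 71, 58, ∞, 88]
  [58, 58, 58, 58, ∞]
Answer: T*[3][1] = 76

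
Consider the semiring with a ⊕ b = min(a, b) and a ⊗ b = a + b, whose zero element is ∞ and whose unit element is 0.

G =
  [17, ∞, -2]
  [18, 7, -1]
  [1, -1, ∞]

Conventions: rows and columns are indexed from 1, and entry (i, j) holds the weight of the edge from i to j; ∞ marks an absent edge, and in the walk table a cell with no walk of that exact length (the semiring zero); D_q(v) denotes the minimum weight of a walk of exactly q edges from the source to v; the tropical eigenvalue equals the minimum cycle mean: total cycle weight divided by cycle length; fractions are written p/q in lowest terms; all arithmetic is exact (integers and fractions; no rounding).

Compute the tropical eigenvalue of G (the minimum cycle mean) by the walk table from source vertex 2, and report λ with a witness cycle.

q=0: [∞, 0, ∞]
q=1: [18, 7, -1]
q=2: [0, -2, 6]
q=3: [7, 5, -3]
Optimal cycle mean attained by: cycle 2->3->2, total (-1) + (-1), length 2.
Answer: λ = -1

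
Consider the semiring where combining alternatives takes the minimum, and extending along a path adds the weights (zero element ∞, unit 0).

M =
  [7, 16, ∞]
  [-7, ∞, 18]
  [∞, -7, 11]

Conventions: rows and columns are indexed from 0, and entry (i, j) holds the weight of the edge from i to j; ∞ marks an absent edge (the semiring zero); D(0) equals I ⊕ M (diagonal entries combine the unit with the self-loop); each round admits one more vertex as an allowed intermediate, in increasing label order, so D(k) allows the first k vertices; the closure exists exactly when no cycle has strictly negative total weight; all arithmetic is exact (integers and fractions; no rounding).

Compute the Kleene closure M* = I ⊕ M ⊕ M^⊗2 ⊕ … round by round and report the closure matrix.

D(0):
  [0, 16, ∞]
  [-7, 0, 18]
  [∞, -7, 0]
D(1):
  [0, 16, ∞]
  [-7, 0, 18]
  [∞, -7, 0]
D(2):
  [0, 16, 34]
  [-7, 0, 18]
  [-14, -7, 0]
D(3):
  [0, 16, 34]
  [-7, 0, 18]
  [-14, -7, 0]
Answer: M* = [[0, 16, 34], [-7, 0, 18], [-14, -7, 0]]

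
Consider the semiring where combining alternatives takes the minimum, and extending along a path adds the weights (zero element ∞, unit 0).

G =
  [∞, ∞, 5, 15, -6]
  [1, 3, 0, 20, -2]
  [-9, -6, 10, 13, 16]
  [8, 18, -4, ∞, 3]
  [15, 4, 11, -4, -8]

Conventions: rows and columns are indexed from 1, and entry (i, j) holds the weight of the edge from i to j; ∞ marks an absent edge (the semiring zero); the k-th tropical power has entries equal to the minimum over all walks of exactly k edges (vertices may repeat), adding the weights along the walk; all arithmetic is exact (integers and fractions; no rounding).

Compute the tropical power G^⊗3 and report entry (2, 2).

G^⊗2:
  [-4, -2, 5, -10, -14]
  [-9, -6, 3, -6, -10]
  [-5, -3, -6, 6, -15]
  [-13, -10, 6, -1, -5]
  [2, -4, -8, -12, -16]
G^⊗3:
  [-4, -10, -14, -18, -22]
  [-6, -6, -10, -14, -18]
  [-15, -12, -4, -19, -23]
  [-9, -7, -10, -9, -19]
  [-17, -14, -16, -20, -24]
Key observation: the optimum is the walk 2->5->5->2, with weight (-2) + (-8) + 4 = -6.
Optimal value attained by: walk 2->5->5->2.
Answer: (G^⊗3)[2][2] = -6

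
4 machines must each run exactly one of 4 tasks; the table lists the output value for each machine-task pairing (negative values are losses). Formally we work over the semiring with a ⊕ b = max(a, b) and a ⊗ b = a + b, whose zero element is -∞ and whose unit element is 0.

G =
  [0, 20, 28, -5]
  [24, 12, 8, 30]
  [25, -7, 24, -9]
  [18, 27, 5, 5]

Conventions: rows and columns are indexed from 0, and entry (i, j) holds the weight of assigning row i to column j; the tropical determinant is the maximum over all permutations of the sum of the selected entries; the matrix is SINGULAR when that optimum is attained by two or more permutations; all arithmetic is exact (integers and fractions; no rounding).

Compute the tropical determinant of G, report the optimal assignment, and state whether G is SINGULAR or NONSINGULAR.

σ = (0, 1, 2, 3): 0 + 12 + 24 + 5 = 41
σ = (0, 1, 3, 2): 0 + 12 + (-9) + 5 = 8
σ = (0, 2, 1, 3): 0 + 8 + (-7) + 5 = 6
σ = (0, 2, 3, 1): 0 + 8 + (-9) + 27 = 26
σ = (0, 3, 1, 2): 0 + 30 + (-7) + 5 = 28
σ = (0, 3, 2, 1): 0 + 30 + 24 + 27 = 81
σ = (1, 0, 2, 3): 20 + 24 + 24 + 5 = 73
σ = (1, 0, 3, 2): 20 + 24 + (-9) + 5 = 40
σ = (1, 2, 0, 3): 20 + 8 + 25 + 5 = 58
σ = (1, 2, 3, 0): 20 + 8 + (-9) + 18 = 37
σ = (1, 3, 0, 2): 20 + 30 + 25 + 5 = 80
σ = (1, 3, 2, 0): 20 + 30 + 24 + 18 = 92
σ = (2, 0, 1, 3): 28 + 24 + (-7) + 5 = 50
σ = (2, 0, 3, 1): 28 + 24 + (-9) + 27 = 70
σ = (2, 1, 0, 3): 28 + 12 + 25 + 5 = 70
σ = (2, 1, 3, 0): 28 + 12 + (-9) + 18 = 49
σ = (2, 3, 0, 1): 28 + 30 + 25 + 27 = 110
σ = (2, 3, 1, 0): 28 + 30 + (-7) + 18 = 69
σ = (3, 0, 1, 2): (-5) + 24 + (-7) + 5 = 17
σ = (3, 0, 2, 1): (-5) + 24 + 24 + 27 = 70
σ = (3, 1, 0, 2): (-5) + 12 + 25 + 5 = 37
σ = (3, 1, 2, 0): (-5) + 12 + 24 + 18 = 49
σ = (3, 2, 0, 1): (-5) + 8 + 25 + 27 = 55
σ = (3, 2, 1, 0): (-5) + 8 + (-7) + 18 = 14
Optimal value attained by: σ = (2, 3, 0, 1).
Answer: det⊕(G) = 110; verdict: NONSINGULAR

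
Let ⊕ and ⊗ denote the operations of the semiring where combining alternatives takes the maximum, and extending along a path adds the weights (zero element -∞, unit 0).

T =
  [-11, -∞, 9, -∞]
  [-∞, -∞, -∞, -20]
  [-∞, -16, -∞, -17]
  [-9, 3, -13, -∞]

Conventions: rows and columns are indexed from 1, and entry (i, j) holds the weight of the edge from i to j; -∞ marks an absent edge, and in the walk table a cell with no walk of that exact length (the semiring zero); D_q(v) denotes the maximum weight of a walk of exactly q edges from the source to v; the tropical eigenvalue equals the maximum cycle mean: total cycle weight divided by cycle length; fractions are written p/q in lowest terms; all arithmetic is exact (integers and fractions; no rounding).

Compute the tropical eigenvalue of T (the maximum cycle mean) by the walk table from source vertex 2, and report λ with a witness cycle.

q=0: [-∞, 0, -∞, -∞]
q=1: [-∞, -∞, -∞, -20]
q=2: [-29, -17, -33, -∞]
q=3: [-40, -49, -20, -37]
q=4: [-46, -34, -31, -37]
Optimal cycle mean attained by: cycle 1->3->4->1, total 9 + (-17) + (-9), length 3.
Answer: λ = -17/3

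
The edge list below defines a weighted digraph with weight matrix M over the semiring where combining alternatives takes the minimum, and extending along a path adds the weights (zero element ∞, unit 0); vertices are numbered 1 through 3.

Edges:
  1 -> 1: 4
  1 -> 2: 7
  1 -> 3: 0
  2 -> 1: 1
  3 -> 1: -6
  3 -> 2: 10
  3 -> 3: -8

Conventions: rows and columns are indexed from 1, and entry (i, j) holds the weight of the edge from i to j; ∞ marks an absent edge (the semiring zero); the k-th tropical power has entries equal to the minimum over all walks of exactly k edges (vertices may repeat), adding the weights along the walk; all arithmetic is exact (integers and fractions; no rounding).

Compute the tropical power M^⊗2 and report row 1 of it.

M^⊗2:
  [-6, 10, -8]
  [5, 8, 1]
  [-14, 1, -16]
Answer: row 1 of M^⊗2 = [-6, 10, -8]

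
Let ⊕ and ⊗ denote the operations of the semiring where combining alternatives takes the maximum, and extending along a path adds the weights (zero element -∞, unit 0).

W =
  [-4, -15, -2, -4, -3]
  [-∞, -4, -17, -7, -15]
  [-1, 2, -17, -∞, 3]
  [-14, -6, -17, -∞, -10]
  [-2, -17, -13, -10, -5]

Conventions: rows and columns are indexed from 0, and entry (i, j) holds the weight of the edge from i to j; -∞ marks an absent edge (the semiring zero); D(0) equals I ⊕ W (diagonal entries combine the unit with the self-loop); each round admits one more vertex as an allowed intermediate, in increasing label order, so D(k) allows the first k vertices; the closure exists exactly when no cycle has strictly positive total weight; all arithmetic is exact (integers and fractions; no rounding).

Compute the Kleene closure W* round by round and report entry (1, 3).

D(0):
  [0, -15, -2, -4, -3]
  [-∞, 0, -17, -7, -15]
  [-1, 2, 0, -∞, 3]
  [-14, -6, -17, 0, -10]
  [-2, -17, -13, -10, 0]
D(1):
  [0, -15, -2, -4, -3]
  [-∞, 0, -17, -7, -15]
  [-1, 2, 0, -5, 3]
  [-14, -6, -16, 0, -10]
  [-2, -17, -4, -6, 0]
D(2):
  [0, -15, -2, -4, -3]
  [-∞, 0, -17, -7, -15]
  [-1, 2, 0, -5, 3]
  [-14, -6, -16, 0, -10]
  [-2, -17, -4, -6, 0]
D(3):
  [0, 0, -2, -4, 1]
  [-18, 0, -17, -7, -14]
  [-1, 2, 0, -5, 3]
  [-14, -6, -16, 0, -10]
  [-2, -2, -4, -6, 0]
D(4):
  [0, 0, -2, -4, 1]
  [-18, 0, -17, -7, -14]
  [-1, 2, 0, -5, 3]
  [-14, -6, -16, 0, -10]
  [-2, -2, -4, -6, 0]
D(5):
  [0, 0, -2, -4, 1]
  [-16, 0, -17, -7, -14]
  [1, 2, 0, -3, 3]
  [-12, -6, -14, 0, -10]
  [-2, -2, -4, -6, 0]
Answer: W*[1][3] = -7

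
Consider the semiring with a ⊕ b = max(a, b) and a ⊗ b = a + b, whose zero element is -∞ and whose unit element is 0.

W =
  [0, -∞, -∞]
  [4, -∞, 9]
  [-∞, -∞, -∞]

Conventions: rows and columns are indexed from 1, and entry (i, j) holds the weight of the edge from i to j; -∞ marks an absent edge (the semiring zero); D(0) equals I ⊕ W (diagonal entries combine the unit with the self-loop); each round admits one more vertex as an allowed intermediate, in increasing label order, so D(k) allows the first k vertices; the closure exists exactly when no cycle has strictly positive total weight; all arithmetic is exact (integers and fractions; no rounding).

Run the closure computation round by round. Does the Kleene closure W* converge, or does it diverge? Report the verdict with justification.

D(0):
  [0, -∞, -∞]
  [4, 0, 9]
  [-∞, -∞, 0]
D(1):
  [0, -∞, -∞]
  [4, 0, 9]
  [-∞, -∞, 0]
D(2):
  [0, -∞, -∞]
  [4, 0, 9]
  [-∞, -∞, 0]
D(3):
  [0, -∞, -∞]
  [4, 0, 9]
  [-∞, -∞, 0]
Key observation: every diagonal entry stays at the unit through all rounds, so no improving cycle exists.
Answer: CONVERGES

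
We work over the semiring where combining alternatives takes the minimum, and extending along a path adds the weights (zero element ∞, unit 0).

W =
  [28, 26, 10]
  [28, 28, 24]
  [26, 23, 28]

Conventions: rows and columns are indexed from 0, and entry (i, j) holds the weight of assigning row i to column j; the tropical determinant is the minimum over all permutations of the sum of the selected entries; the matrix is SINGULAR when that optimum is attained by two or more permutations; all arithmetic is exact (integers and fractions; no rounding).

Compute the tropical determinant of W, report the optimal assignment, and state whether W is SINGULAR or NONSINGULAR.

σ = (0, 1, 2): 28 + 28 + 28 = 84
σ = (0, 2, 1): 28 + 24 + 23 = 75
σ = (1, 0, 2): 26 + 28 + 28 = 82
σ = (1, 2, 0): 26 + 24 + 26 = 76
σ = (2, 0, 1): 10 + 28 + 23 = 61
σ = (2, 1, 0): 10 + 28 + 26 = 64
Optimal value attained by: σ = (2, 0, 1).
Answer: det⊕(W) = 61; verdict: NONSINGULAR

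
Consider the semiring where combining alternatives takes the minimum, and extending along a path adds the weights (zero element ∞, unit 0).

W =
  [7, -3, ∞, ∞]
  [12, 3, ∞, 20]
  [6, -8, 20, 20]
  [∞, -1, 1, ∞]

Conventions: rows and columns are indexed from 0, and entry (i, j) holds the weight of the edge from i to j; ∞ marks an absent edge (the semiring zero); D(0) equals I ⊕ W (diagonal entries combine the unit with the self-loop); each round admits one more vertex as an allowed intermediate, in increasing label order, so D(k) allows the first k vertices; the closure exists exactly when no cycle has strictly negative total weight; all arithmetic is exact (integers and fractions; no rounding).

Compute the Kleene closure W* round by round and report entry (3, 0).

D(0):
  [0, -3, ∞, ∞]
  [12, 0, ∞, 20]
  [6, -8, 0, 20]
  [∞, -1, 1, 0]
D(1):
  [0, -3, ∞, ∞]
  [12, 0, ∞, 20]
  [6, -8, 0, 20]
  [∞, -1, 1, 0]
D(2):
  [0, -3, ∞, 17]
  [12, 0, ∞, 20]
  [4, -8, 0, 12]
  [11, -1, 1, 0]
D(3):
  [0, -3, ∞, 17]
  [12, 0, ∞, 20]
  [4, -8, 0, 12]
  [5, -7, 1, 0]
D(4):
  [0, -3, 18, 17]
  [12, 0, 21, 20]
  [4, -8, 0, 12]
  [5, -7, 1, 0]
Answer: W*[3][0] = 5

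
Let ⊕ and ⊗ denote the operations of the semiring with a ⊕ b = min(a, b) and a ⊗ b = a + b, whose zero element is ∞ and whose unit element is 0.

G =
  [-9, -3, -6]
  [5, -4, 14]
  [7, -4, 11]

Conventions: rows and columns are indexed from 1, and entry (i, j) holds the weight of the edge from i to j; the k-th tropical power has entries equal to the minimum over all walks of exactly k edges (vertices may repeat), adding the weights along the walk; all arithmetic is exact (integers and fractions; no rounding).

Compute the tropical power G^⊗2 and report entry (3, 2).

G^⊗2:
  [-18, -12, -15]
  [-4, -8, -1]
  [-2, -8, 1]
Key observation: the optimum is the walk 3->2->2, with weight (-4) + (-4) = -8.
Optimal value attained by: walk 3->2->2.
Answer: (G^⊗2)[3][2] = -8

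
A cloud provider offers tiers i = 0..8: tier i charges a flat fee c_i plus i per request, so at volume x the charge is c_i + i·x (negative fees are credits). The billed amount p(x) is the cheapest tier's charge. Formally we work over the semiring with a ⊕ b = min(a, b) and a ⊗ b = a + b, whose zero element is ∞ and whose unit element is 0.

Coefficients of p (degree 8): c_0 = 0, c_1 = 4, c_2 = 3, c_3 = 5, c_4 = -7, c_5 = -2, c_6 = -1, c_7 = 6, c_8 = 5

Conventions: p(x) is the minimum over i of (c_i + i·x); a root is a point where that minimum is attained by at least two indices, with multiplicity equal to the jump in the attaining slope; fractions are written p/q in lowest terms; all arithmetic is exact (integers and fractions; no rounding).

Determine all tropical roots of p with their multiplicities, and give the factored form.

hull edge (i=0, c=0) to (i=4, c=-7): slope -7/4, span 4
hull edge (i=4, c=-7) to (i=8, c=5): slope 3, span 4
Factored form: p(x) = 5 ⊗ (x ⊕ (-3)) ⊗ (x ⊕ (-3)) ⊗ (x ⊕ (-3)) ⊗ (x ⊕ (-3)) ⊗ (x ⊕ 7/4) ⊗ (x ⊕ 7/4) ⊗ (x ⊕ 7/4) ⊗ (x ⊕ 7/4)
Answer: roots = -3 (mult 4), 7/4 (mult 4)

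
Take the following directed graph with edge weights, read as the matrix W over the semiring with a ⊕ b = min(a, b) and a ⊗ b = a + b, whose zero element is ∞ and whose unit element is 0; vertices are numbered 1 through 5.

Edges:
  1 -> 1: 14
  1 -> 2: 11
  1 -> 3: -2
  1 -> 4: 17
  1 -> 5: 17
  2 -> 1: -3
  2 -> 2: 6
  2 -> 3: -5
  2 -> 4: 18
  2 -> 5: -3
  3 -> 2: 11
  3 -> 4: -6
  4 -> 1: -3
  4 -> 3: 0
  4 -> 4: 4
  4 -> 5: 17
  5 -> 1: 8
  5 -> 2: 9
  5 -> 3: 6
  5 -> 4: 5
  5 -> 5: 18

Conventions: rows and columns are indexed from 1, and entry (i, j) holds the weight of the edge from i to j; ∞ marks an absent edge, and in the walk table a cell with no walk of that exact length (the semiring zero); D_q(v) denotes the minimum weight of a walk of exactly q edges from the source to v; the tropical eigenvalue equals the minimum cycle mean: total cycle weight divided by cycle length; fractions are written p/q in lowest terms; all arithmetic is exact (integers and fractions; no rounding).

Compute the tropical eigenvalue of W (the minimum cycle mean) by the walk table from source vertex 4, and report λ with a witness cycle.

q=0: [∞, ∞, ∞, 0, ∞]
q=1: [-3, ∞, 0, 4, 17]
q=2: [1, 8, -5, -6, 14]
q=3: [-9, 6, -6, -11, 5]
q=4: [-14, 2, -11, -12, 3]
q=5: [-15, -3, -16, -17, -1]
Optimal cycle mean attained by: cycle 1->3->4->1, total (-2) + (-6) + (-3), length 3.
Answer: λ = -11/3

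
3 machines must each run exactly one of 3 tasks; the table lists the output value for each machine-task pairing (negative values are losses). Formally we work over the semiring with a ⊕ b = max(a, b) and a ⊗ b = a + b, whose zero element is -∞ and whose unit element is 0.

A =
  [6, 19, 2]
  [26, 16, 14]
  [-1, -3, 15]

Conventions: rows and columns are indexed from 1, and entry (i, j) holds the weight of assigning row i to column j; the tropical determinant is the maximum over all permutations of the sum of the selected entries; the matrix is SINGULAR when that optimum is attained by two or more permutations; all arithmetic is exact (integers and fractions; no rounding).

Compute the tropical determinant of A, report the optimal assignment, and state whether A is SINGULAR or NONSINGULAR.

σ = (1, 2, 3): 6 + 16 + 15 = 37
σ = (1, 3, 2): 6 + 14 + (-3) = 17
σ = (2, 1, 3): 19 + 26 + 15 = 60
σ = (2, 3, 1): 19 + 14 + (-1) = 32
σ = (3, 1, 2): 2 + 26 + (-3) = 25
σ = (3, 2, 1): 2 + 16 + (-1) = 17
Optimal value attained by: σ = (2, 1, 3).
Answer: det⊕(A) = 60; verdict: NONSINGULAR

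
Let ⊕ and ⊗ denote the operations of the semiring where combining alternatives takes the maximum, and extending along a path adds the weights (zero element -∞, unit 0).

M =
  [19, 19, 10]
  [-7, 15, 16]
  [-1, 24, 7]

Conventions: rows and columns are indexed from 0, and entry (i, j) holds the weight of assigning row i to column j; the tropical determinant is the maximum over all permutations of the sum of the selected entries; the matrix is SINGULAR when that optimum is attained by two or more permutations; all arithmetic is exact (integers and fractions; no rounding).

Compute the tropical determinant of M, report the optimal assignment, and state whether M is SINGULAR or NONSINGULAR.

σ = (0, 1, 2): 19 + 15 + 7 = 41
σ = (0, 2, 1): 19 + 16 + 24 = 59
σ = (1, 0, 2): 19 + (-7) + 7 = 19
σ = (1, 2, 0): 19 + 16 + (-1) = 34
σ = (2, 0, 1): 10 + (-7) + 24 = 27
σ = (2, 1, 0): 10 + 15 + (-1) = 24
Optimal value attained by: σ = (0, 2, 1).
Answer: det⊕(M) = 59; verdict: NONSINGULAR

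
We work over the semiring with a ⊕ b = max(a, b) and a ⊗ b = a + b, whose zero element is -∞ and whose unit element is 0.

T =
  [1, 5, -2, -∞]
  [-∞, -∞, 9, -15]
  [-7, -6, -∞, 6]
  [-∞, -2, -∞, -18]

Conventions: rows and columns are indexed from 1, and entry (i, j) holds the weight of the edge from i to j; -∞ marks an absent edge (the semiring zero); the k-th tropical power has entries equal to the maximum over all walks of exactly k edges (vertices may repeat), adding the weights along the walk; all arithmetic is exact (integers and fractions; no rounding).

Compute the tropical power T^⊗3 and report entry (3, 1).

T^⊗2:
  [2, 6, 14, 4]
  [2, 3, -∞, 15]
  [-6, 4, 3, -12]
  [-∞, -20, 7, -17]
T^⊗3:
  [7, 8, 15, 20]
  [3, 13, 12, -3]
  [-4, -1, 13, 9]
  [0, 1, -11, 13]
Key observation: the optimum is the walk 3->2->3->1, with weight (-6) + 9 + (-7) = -4.
Optimal value attained by: walk 3->2->3->1.
Answer: (T^⊗3)[3][1] = -4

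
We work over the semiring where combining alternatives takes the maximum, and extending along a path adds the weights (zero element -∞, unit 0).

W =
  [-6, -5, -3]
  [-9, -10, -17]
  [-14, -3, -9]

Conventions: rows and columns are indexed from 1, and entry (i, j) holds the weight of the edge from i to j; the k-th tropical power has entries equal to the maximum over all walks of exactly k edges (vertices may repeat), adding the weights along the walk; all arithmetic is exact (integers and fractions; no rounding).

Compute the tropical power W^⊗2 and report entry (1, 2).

W^⊗2:
  [-12, -6, -9]
  [-15, -14, -12]
  [-12, -12, -17]
Key observation: the optimum is the walk 1->3->2, with weight (-3) + (-3) = -6.
Optimal value attained by: walk 1->3->2.
Answer: (W^⊗2)[1][2] = -6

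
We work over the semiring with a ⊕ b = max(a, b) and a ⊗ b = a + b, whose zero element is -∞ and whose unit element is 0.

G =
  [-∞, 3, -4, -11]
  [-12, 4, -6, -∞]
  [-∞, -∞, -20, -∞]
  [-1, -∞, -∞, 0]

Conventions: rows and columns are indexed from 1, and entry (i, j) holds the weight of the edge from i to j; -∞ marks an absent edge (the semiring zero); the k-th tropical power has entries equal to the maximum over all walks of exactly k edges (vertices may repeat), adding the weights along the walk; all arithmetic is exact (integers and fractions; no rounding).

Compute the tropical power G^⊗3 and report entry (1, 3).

G^⊗2:
  [-9, 7, -3, -11]
  [-8, 8, -2, -23]
  [-∞, -∞, -40, -∞]
  [-1, 2, -5, 0]
G^⊗3:
  [-5, 11, 1, -11]
  [-4, 12, 2, -19]
  [-∞, -∞, -60, -∞]
  [-1, 6, -4, 0]
Key observation: the optimum is the walk 1->2->2->3, with weight 3 + 4 + (-6) = 1.
Optimal value attained by: walk 1->2->2->3.
Answer: (G^⊗3)[1][3] = 1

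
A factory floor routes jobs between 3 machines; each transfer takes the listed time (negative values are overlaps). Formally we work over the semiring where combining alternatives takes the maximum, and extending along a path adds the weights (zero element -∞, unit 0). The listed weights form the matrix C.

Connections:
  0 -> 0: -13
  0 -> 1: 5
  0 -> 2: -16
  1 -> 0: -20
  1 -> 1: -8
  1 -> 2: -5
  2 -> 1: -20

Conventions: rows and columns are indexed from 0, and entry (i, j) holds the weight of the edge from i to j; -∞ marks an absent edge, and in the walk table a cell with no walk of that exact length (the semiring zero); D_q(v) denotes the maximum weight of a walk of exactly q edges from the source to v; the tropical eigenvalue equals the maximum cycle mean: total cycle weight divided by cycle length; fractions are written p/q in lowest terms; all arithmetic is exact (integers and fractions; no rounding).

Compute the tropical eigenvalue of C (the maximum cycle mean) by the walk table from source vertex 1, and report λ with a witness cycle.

q=0: [-∞, 0, -∞]
q=1: [-20, -8, -5]
q=2: [-28, -15, -13]
q=3: [-35, -23, -20]
Optimal cycle mean attained by: cycle 0->1->0, total 5 + (-20), length 2.
Answer: λ = -15/2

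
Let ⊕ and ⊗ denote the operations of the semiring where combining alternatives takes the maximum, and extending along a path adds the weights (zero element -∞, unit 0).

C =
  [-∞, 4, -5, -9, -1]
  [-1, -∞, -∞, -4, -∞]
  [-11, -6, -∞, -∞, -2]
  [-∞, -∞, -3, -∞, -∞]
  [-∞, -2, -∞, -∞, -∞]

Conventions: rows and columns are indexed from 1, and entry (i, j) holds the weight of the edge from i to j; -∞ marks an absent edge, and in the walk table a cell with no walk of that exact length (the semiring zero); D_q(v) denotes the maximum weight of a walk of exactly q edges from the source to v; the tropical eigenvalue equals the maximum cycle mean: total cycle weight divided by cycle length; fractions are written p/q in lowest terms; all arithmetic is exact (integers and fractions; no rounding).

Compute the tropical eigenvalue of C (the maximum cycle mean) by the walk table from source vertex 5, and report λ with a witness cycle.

q=0: [-∞, -∞, -∞, -∞, 0]
q=1: [-∞, -2, -∞, -∞, -∞]
q=2: [-3, -∞, -∞, -6, -∞]
q=3: [-∞, 1, -8, -12, -4]
q=4: [0, -6, -15, -3, -10]
q=5: [-7, 4, -5, -9, -1]
Optimal cycle mean attained by: cycle 1->2->1, total 4 + (-1), length 2.
Answer: λ = 3/2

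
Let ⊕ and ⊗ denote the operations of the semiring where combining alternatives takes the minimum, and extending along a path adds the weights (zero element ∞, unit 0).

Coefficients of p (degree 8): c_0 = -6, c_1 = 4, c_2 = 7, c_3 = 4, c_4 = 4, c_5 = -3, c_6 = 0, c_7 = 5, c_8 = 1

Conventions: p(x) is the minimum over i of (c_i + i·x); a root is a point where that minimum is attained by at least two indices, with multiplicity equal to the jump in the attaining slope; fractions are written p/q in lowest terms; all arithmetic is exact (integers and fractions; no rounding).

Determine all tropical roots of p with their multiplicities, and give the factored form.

hull edge (i=0, c=-6) to (i=5, c=-3): slope 3/5, span 5
hull edge (i=5, c=-3) to (i=8, c=1): slope 4/3, span 3
Factored form: p(x) = 1 ⊗ (x ⊕ (-4/3)) ⊗ (x ⊕ (-4/3)) ⊗ (x ⊕ (-4/3)) ⊗ (x ⊕ (-3/5)) ⊗ (x ⊕ (-3/5)) ⊗ (x ⊕ (-3/5)) ⊗ (x ⊕ (-3/5)) ⊗ (x ⊕ (-3/5))
Answer: roots = -4/3 (mult 3), -3/5 (mult 5)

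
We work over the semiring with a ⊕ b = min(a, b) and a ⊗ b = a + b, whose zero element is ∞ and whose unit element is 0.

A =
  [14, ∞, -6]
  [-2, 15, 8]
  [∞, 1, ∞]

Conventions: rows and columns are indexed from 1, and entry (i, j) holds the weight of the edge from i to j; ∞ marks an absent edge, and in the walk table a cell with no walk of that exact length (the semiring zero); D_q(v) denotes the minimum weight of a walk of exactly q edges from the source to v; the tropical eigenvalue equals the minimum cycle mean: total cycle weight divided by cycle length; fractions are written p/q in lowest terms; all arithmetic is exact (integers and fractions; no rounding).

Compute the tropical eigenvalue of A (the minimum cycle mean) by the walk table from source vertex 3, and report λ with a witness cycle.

q=0: [∞, ∞, 0]
q=1: [∞, 1, ∞]
q=2: [-1, 16, 9]
q=3: [13, 10, -7]
Optimal cycle mean attained by: cycle 1->3->2->1, total (-6) + 1 + (-2), length 3.
Answer: λ = -7/3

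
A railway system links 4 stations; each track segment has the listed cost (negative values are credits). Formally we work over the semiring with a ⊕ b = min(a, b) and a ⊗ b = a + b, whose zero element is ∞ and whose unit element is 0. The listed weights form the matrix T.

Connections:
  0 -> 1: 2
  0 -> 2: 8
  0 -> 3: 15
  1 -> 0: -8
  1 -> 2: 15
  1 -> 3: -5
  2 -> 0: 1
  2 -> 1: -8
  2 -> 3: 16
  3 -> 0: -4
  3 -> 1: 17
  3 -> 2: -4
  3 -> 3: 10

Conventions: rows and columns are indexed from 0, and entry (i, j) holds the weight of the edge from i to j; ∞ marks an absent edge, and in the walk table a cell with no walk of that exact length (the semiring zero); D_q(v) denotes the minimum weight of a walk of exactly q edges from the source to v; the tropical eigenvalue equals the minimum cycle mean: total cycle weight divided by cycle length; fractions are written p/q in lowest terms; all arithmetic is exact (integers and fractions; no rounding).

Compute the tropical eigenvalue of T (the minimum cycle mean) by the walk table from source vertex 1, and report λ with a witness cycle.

q=0: [∞, 0, ∞, ∞]
q=1: [-8, ∞, 15, -5]
q=2: [-9, -6, -9, 5]
q=3: [-14, -17, -1, -11]
q=4: [-25, -12, -15, -22]
Optimal cycle mean attained by: cycle 1->3->2->1, total (-5) + (-4) + (-8), length 3.
Answer: λ = -17/3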